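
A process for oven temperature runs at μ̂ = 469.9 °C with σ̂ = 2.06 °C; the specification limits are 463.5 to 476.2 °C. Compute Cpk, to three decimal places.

Cpu = (USL − μ̂) / (3σ̂) = (476.2 − 469.9) / (3 × 2.06) = 1.0194; Cpl = (μ̂ − LSL) / (3σ̂) = (469.9 − 463.5) / (3 × 2.06) = 1.0356; Cpk = min(Cpu, Cpl) = 1.0194

1.019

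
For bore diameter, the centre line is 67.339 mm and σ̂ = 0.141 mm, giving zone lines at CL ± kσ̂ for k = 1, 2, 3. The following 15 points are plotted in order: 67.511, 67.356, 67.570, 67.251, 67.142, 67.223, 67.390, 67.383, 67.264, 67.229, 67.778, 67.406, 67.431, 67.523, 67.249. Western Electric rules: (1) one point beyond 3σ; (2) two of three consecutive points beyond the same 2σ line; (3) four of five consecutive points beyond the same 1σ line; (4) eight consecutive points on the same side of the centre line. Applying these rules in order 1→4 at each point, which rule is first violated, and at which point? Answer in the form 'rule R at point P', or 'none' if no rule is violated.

rule 1 at point 11

Zone of each point (C = within 1σ̂, B = 1σ̂–2σ̂, A = 2σ̂–3σ̂, * = beyond 3σ̂; sign = side of CL): 1:+B, 2:+C, 3:+B, 4:-C, 5:-B, 6:-C, 7:+C, 8:+C, 9:-C, 10:-C, 11:+*, 12:+C, 13:+C, 14:+B, 15:-C
Rule 1 (one point beyond the 3σ limits) is satisfied at point 11.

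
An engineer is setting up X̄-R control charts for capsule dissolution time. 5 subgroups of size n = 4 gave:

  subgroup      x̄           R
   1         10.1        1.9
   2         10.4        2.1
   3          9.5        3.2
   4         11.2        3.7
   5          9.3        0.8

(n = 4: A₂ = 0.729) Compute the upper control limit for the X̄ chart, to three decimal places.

X̄̄ = (10.1 + 10.4 + 9.5 + 11.2 + 9.3) / 5 = 50.5000 / 5 = 10.1000
R̄ = (1.9 + 2.1 + 3.2 + 3.7 + 0.8) / 5 = 11.7000 / 5 = 2.3400
UCL = X̄̄ + A₂·R̄ = 10.1000 + 0.729 × 2.3400 = 11.8059

11.806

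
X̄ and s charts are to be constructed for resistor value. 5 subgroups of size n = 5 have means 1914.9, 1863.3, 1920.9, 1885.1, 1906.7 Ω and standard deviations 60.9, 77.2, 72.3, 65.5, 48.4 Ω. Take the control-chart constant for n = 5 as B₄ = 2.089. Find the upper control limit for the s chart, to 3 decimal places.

135.493

s̄ = (60.9 + 77.2 + 72.3 + 65.5 + 48.4) / 5 = 64.8600
UCL_s = B₄·s̄ = 2.089 × 64.8600 = 135.4925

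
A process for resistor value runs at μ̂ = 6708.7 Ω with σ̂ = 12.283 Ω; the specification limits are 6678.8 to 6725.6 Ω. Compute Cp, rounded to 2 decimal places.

Cp = (USL − LSL) / (6σ̂) = (6725.6 − 6678.8) / (6 × 12.283) = 46.8000 / 73.6980 = 0.6350

0.64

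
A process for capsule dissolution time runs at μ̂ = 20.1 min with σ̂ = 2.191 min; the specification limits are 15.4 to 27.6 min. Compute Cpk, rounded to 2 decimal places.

0.72

Cpu = (USL − μ̂) / (3σ̂) = (27.6 − 20.1) / (3 × 2.191) = 1.1410; Cpl = (μ̂ − LSL) / (3σ̂) = (20.1 − 15.4) / (3 × 2.191) = 0.7150; Cpk = min(Cpu, Cpl) = 0.7150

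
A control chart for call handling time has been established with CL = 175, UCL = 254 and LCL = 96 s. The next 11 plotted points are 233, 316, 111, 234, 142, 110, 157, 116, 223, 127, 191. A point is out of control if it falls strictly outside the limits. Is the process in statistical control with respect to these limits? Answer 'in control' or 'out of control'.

Compare each point to [96, 254]: sample 2 = 316 > UCL.

out of control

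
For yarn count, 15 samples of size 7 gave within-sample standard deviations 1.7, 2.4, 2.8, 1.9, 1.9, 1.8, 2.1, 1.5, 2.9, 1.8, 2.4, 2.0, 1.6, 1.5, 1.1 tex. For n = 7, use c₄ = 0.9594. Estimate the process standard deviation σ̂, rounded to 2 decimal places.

2.04

s̄ = (1.7 + 2.4 + 2.8 + 1.9 + 1.9 + 1.8 + 2.1 + 1.5 + 2.9 + 1.8 + 2.4 + 2.0 + 1.6 + 1.5 + 1.1) / 15 = 1.9600
σ̂ = s̄ / c₄ = 1.9600 / 0.9594 = 2.0429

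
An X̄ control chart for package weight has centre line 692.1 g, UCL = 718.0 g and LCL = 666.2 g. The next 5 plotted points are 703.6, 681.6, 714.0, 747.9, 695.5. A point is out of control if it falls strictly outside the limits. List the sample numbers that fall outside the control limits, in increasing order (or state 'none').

4

Compare each point to [666.2, 718.0]: sample 4 = 747.9 > UCL.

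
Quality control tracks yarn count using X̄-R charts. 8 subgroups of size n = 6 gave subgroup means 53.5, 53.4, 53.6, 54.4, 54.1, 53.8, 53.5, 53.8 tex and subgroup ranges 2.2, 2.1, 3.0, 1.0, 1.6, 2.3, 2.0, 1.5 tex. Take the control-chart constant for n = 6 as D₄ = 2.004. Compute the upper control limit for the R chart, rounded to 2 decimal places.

R̄ = (2.2 + 2.1 + 3.0 + 1.0 + 1.6 + 2.3 + 2.0 + 1.5) / 8 = 15.7000 / 8 = 1.9625
UCL_R = D₄·R̄ = 2.004 × 1.9625 = 3.9328

3.93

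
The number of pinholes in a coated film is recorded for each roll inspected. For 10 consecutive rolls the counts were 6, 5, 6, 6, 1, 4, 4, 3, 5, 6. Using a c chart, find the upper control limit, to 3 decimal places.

c̄ = (6 + 5 + 6 + 6 + 1 + 4 + 4 + 3 + 5 + 6) / 10 = 46 / 10 = 4.6000
UCL = c̄ + 3√c̄ = 4.6000 + 3 × √4.6000 = 4.6000 + 3 × 2.1448 = 11.0343

11.034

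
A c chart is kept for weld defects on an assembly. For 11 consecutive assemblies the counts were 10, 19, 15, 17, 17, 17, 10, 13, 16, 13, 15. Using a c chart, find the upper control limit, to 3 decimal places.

c̄ = (10 + 19 + 15 + 17 + 17 + 17 + 10 + 13 + 16 + 13 + 15) / 11 = 162 / 11 = 14.7273
UCL = c̄ + 3√c̄ = 14.7273 + 3 × √14.7273 = 14.7273 + 3 × 3.8376 = 26.2401

26.240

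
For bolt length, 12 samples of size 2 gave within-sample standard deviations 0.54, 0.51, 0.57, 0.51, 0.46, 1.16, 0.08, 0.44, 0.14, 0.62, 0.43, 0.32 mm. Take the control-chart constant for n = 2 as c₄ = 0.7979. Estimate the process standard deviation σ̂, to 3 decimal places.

s̄ = (0.54 + 0.51 + 0.57 + 0.51 + 0.46 + 1.16 + 0.08 + 0.44 + 0.14 + 0.62 + 0.43 + 0.32) / 12 = 0.4817
σ̂ = s̄ / c₄ = 0.4817 / 0.7979 = 0.6037

0.604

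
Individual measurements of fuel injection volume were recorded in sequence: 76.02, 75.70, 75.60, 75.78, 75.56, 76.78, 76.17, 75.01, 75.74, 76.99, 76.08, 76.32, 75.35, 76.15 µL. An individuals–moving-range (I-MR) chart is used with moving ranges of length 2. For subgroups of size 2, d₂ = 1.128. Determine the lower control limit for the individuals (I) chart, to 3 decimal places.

X̄ = (76.02 + 75.70 + 75.60 + 75.78 + 75.56 + 76.78 + 76.17 + 75.01 + 75.74 + 76.99 + 76.08 + 76.32 + 75.35 + 76.15) / 14 = 75.9464
Moving ranges: 0.32, 0.10, 0.18, 0.22, 1.22, 0.61, 1.16, 0.73, 1.25, 0.91, 0.24, 0.97, 0.80; M̄R̄ = 8.7100 / 13 = 0.6700
LCL = X̄ − 3·M̄R̄/d₂ = 75.9464 − 3 × 0.6700 / 1.128 = 74.1645

74.165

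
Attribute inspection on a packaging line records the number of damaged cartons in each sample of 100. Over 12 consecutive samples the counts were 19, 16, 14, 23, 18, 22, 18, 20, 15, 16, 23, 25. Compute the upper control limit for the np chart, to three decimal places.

30.872

p̄ = Σdᵢ / (k·n) = 229 / (12 × 100) = 0.19083
UCL = np̄ + 3·√(np̄(1−p̄)) = 19.0833 + 3 × √(19.0833×0.80917) = 19.0833 + 3 × 3.9296 = 30.8721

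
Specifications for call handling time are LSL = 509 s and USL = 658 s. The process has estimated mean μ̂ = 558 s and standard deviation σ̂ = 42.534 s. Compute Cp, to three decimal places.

Cp = (USL − LSL) / (6σ̂) = (658 − 509) / (6 × 42.534) = 149.0000 / 255.2040 = 0.5838

0.584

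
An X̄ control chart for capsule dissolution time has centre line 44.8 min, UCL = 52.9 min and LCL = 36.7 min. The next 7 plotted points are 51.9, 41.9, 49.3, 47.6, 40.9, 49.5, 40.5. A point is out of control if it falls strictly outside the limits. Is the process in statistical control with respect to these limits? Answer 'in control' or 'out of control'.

All 7 points lie within [36.7, 52.9].

in control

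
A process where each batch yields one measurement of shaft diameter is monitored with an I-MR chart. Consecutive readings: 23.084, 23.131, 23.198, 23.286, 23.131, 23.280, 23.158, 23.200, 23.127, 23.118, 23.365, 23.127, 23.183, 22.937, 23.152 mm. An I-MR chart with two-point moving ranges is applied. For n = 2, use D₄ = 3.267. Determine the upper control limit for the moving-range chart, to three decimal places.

Moving ranges: 0.047, 0.067, 0.088, 0.155, 0.149, 0.122, 0.042, 0.073, 0.009, 0.247, 0.238, 0.056, 0.246, 0.215; M̄R̄ = 1.7540 / 14 = 0.1253
UCL_MR = D₄·M̄R̄ = 3.267 × 0.1253 = 0.4093

0.409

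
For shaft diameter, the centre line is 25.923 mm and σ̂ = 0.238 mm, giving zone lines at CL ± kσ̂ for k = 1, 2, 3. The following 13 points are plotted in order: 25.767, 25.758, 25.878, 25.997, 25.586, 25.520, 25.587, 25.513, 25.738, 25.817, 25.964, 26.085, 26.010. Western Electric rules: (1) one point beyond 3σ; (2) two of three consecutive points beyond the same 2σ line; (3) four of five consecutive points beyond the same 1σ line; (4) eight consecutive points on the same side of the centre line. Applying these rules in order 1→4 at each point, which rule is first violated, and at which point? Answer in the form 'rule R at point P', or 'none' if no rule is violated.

Zone of each point (C = within 1σ̂, B = 1σ̂–2σ̂, A = 2σ̂–3σ̂, * = beyond 3σ̂; sign = side of CL): 1:-C, 2:-C, 3:-C, 4:+C, 5:-B, 6:-B, 7:-B, 8:-B, 9:-C, 10:-C, 11:+C, 12:+C, 13:+C
Rule 3 (four of five consecutive points beyond the same 1σ limit) is satisfied at point 8.

rule 3 at point 8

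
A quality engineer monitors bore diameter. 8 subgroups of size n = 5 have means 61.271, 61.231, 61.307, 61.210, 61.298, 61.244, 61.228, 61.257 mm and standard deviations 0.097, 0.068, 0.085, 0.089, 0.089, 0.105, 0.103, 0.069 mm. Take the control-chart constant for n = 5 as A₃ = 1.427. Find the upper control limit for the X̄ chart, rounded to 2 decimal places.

61.38

X̄̄ = (61.271 + 61.231 + 61.307 + 61.210 + 61.298 + 61.244 + 61.228 + 61.257) / 8 = 61.2557
s̄ = (0.097 + 0.068 + 0.085 + 0.089 + 0.089 + 0.105 + 0.103 + 0.069) / 8 = 0.0881
UCL = X̄̄ + A₃·s̄ = 61.2557 + 1.427 × 0.0881 = 61.3815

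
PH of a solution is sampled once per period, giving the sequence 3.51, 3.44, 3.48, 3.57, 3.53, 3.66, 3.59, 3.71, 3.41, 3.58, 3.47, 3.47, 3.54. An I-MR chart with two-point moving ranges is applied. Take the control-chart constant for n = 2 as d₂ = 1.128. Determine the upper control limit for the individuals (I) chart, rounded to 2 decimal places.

X̄ = (3.51 + 3.44 + 3.48 + 3.57 + 3.53 + 3.66 + 3.59 + 3.71 + 3.41 + 3.58 + 3.47 + 3.47 + 3.54) / 13 = 3.5354
Moving ranges: 0.07, 0.04, 0.09, 0.04, 0.13, 0.07, 0.12, 0.30, 0.17, 0.11, 0.00, 0.07; M̄R̄ = 1.2100 / 12 = 0.1008
UCL = X̄ + 3·M̄R̄/d₂ = 3.5354 + 3 × 0.1008 / 1.128 = 3.8036

3.80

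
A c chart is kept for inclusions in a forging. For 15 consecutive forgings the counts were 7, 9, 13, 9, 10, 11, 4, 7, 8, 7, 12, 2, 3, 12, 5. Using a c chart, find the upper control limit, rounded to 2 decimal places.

16.38

c̄ = (7 + 9 + 13 + 9 + 10 + 11 + 4 + 7 + 8 + 7 + 12 + 2 + 3 + 12 + 5) / 15 = 119 / 15 = 7.9333
UCL = c̄ + 3√c̄ = 7.9333 + 3 × √7.9333 = 7.9333 + 3 × 2.8166 = 16.3832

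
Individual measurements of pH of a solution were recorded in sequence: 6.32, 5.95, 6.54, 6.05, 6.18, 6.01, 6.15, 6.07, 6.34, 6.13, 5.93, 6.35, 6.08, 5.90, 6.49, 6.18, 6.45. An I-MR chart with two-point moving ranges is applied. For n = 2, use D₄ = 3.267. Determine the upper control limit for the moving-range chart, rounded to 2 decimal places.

Moving ranges: 0.37, 0.59, 0.49, 0.13, 0.17, 0.14, 0.08, 0.27, 0.21, 0.20, 0.42, 0.27, 0.18, 0.59, 0.31, 0.27; M̄R̄ = 4.6900 / 16 = 0.2931
UCL_MR = D₄·M̄R̄ = 3.267 × 0.2931 = 0.9576

0.96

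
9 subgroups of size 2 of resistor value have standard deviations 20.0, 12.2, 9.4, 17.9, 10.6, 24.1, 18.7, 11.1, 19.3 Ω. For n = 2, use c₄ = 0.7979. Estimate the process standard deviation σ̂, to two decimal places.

19.96

s̄ = (20.0 + 12.2 + 9.4 + 17.9 + 10.6 + 24.1 + 18.7 + 11.1 + 19.3) / 9 = 15.9222
σ̂ = s̄ / c₄ = 15.9222 / 0.7979 = 19.9552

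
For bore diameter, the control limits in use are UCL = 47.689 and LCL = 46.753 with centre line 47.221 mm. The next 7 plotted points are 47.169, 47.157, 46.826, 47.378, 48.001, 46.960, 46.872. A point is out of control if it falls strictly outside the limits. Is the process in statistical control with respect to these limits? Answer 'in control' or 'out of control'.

out of control

Compare each point to [46.753, 47.689]: sample 5 = 48.001 > UCL.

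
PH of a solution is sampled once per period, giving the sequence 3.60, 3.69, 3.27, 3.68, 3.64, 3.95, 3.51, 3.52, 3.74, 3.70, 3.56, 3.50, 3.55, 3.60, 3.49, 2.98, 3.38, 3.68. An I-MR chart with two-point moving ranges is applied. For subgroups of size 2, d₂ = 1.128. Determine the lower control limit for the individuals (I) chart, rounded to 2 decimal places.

2.99

X̄ = (3.60 + 3.69 + 3.27 + 3.68 + 3.64 + 3.95 + 3.51 + 3.52 + 3.74 + 3.70 + 3.56 + 3.50 + 3.55 + 3.60 + 3.49 + 2.98 + 3.38 + 3.68) / 18 = 3.5578
Moving ranges: 0.09, 0.42, 0.41, 0.04, 0.31, 0.44, 0.01, 0.22, 0.04, 0.14, 0.06, 0.05, 0.05, 0.11, 0.51, 0.40, 0.30; M̄R̄ = 3.6000 / 17 = 0.2118
LCL = X̄ − 3·M̄R̄/d₂ = 3.5578 − 3 × 0.2118 / 1.128 = 2.9946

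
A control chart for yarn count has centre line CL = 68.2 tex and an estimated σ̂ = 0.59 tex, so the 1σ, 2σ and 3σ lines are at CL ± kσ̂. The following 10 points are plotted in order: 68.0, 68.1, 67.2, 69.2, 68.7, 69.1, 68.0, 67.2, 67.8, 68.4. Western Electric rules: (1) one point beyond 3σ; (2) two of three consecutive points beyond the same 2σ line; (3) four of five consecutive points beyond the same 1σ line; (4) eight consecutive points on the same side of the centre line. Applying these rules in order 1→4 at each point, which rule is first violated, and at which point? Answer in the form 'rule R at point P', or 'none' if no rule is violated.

none

Zone of each point (C = within 1σ̂, B = 1σ̂–2σ̂, A = 2σ̂–3σ̂, * = beyond 3σ̂; sign = side of CL): 1:-C, 2:-C, 3:-B, 4:+B, 5:+C, 6:+B, 7:-C, 8:-B, 9:-C, 10:+C
No rule fires across all 10 points.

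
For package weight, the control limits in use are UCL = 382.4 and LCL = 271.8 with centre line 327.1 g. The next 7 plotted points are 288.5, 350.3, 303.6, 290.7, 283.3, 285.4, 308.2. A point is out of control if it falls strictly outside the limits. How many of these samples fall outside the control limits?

0

All 7 points lie within [271.8, 382.4].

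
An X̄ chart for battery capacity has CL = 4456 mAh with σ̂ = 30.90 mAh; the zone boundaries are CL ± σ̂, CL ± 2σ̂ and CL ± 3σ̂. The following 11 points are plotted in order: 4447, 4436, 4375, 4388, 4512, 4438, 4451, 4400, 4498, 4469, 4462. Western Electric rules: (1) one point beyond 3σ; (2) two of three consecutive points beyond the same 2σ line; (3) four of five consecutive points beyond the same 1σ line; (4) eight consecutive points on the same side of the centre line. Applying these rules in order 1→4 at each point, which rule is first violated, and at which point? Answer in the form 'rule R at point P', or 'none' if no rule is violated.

rule 2 at point 4

Zone of each point (C = within 1σ̂, B = 1σ̂–2σ̂, A = 2σ̂–3σ̂, * = beyond 3σ̂; sign = side of CL): 1:-C, 2:-C, 3:-A, 4:-A, 5:+B, 6:-C, 7:-C, 8:-B, 9:+B, 10:+C, 11:+C
Rule 2 (two of three consecutive points beyond the same 2σ limit) is satisfied at point 4.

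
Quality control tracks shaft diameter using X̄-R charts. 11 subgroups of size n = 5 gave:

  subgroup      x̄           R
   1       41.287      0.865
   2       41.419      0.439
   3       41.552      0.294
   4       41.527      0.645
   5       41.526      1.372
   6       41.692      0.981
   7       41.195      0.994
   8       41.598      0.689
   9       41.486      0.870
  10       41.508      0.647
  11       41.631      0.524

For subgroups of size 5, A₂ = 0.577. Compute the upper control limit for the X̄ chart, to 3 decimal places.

41.929

X̄̄ = (41.287 + 41.419 + 41.552 + 41.527 + 41.526 + 41.692 + 41.195 + 41.598 + 41.486 + 41.508 + 41.631) / 11 = 456.4210 / 11 = 41.4928
R̄ = (0.865 + 0.439 + 0.294 + 0.645 + 1.372 + 0.981 + 0.994 + 0.689 + 0.870 + 0.647 + 0.524) / 11 = 8.3200 / 11 = 0.7564
UCL = X̄̄ + A₂·R̄ = 41.4928 + 0.577 × 0.7564 = 41.9292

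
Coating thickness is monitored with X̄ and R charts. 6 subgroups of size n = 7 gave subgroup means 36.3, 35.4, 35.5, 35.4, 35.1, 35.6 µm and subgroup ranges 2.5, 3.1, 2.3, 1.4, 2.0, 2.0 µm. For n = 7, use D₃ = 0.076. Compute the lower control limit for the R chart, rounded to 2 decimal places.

0.17

R̄ = (2.5 + 3.1 + 2.3 + 1.4 + 2.0 + 2.0) / 6 = 13.3000 / 6 = 2.2167
LCL_R = D₃·R̄ = 0.076 × 2.2167 = 0.1685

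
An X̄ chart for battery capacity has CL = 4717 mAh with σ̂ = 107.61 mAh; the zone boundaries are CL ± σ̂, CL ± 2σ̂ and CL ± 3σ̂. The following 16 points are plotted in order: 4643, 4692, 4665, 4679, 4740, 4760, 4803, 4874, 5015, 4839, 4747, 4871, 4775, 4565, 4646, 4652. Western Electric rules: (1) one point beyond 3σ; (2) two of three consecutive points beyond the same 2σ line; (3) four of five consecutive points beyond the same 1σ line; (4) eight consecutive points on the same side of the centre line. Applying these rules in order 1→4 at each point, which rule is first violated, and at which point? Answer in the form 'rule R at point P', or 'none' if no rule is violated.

Zone of each point (C = within 1σ̂, B = 1σ̂–2σ̂, A = 2σ̂–3σ̂, * = beyond 3σ̂; sign = side of CL): 1:-C, 2:-C, 3:-C, 4:-C, 5:+C, 6:+C, 7:+C, 8:+B, 9:+A, 10:+B, 11:+C, 12:+B, 13:+C, 14:-B, 15:-C, 16:-C
Rule 3 (four of five consecutive points beyond the same 1σ limit) is satisfied at point 12.

rule 3 at point 12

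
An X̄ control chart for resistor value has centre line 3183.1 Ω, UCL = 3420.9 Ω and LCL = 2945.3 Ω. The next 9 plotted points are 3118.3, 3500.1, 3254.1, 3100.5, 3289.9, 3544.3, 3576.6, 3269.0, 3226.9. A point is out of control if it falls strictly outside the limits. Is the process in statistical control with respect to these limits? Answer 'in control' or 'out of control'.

Compare each point to [2945.3, 3420.9]: sample 2 = 3500.1 > UCL; sample 6 = 3544.3 > UCL; sample 7 = 3576.6 > UCL.

out of control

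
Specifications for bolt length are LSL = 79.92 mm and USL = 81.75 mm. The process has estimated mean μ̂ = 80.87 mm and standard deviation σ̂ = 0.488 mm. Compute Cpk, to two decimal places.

0.60

Cpu = (USL − μ̂) / (3σ̂) = (81.75 − 80.87) / (3 × 0.488) = 0.6011; Cpl = (μ̂ − LSL) / (3σ̂) = (80.87 − 79.92) / (3 × 0.488) = 0.6489; Cpk = min(Cpu, Cpl) = 0.6011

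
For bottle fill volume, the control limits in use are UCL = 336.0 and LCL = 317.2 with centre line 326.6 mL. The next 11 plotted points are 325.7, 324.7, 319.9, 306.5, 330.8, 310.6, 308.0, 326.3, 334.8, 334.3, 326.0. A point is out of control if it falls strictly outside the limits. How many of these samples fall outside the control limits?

Compare each point to [317.2, 336.0]: sample 4 = 306.5 < LCL; sample 6 = 310.6 < LCL; sample 7 = 308.0 < LCL.

3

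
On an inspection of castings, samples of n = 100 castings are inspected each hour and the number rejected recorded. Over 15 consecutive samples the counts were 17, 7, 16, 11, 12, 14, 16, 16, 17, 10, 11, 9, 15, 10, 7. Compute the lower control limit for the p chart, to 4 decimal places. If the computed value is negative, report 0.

0.0260

p̄ = Σdᵢ / (k·n) = 188 / (15 × 100) = 0.12533
LCL = p̄ − 3·√(p̄(1−p̄)/n) = 0.12533 − 3 × 0.03311 = 0.02600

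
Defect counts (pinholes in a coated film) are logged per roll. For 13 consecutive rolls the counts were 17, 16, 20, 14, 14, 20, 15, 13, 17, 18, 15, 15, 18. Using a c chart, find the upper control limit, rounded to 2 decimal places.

c̄ = (17 + 16 + 20 + 14 + 14 + 20 + 15 + 13 + 17 + 18 + 15 + 15 + 18) / 13 = 212 / 13 = 16.3077
UCL = c̄ + 3√c̄ = 16.3077 + 3 × √16.3077 = 16.3077 + 3 × 4.0383 = 28.4225

28.42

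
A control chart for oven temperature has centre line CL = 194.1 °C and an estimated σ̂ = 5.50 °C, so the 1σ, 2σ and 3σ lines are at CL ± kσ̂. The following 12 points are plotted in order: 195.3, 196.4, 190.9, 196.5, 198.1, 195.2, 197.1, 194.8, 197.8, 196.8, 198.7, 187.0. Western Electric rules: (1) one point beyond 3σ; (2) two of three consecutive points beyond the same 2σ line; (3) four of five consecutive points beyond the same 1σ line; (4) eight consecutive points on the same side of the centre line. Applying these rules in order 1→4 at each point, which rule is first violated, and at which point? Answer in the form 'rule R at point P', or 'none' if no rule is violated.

rule 4 at point 11

Zone of each point (C = within 1σ̂, B = 1σ̂–2σ̂, A = 2σ̂–3σ̂, * = beyond 3σ̂; sign = side of CL): 1:+C, 2:+C, 3:-C, 4:+C, 5:+C, 6:+C, 7:+C, 8:+C, 9:+C, 10:+C, 11:+C, 12:-B
Rule 4 (eight consecutive points on the same side of the centre line) is satisfied at point 11.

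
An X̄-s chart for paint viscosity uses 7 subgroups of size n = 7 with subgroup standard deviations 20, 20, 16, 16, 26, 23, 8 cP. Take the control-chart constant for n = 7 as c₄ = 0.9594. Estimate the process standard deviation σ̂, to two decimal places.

19.21

s̄ = (20 + 20 + 16 + 16 + 26 + 23 + 8) / 7 = 18.4286
σ̂ = s̄ / c₄ = 18.4286 / 0.9594 = 19.2084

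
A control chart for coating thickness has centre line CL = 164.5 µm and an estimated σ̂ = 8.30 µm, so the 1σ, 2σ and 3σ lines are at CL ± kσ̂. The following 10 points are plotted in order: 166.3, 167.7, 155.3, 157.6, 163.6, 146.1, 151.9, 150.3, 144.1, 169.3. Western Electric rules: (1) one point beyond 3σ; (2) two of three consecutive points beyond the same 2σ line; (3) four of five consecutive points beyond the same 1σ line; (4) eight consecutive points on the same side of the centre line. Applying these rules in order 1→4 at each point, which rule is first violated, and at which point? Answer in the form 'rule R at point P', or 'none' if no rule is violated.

Zone of each point (C = within 1σ̂, B = 1σ̂–2σ̂, A = 2σ̂–3σ̂, * = beyond 3σ̂; sign = side of CL): 1:+C, 2:+C, 3:-B, 4:-C, 5:-C, 6:-A, 7:-B, 8:-B, 9:-A, 10:+C
Rule 3 (four of five consecutive points beyond the same 1σ limit) is satisfied at point 9.

rule 3 at point 9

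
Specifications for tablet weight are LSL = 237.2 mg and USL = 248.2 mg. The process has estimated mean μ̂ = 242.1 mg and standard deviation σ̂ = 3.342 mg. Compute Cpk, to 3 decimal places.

Cpu = (USL − μ̂) / (3σ̂) = (248.2 − 242.1) / (3 × 3.342) = 0.6084; Cpl = (μ̂ − LSL) / (3σ̂) = (242.1 − 237.2) / (3 × 3.342) = 0.4887; Cpk = min(Cpu, Cpl) = 0.4887

0.489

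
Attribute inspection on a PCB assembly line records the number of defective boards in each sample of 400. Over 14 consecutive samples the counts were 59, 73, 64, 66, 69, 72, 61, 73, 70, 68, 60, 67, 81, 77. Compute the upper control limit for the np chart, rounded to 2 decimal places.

p̄ = Σdᵢ / (k·n) = 960 / (14 × 400) = 0.17143
UCL = np̄ + 3·√(np̄(1−p̄)) = 68.5714 + 3 × √(68.5714×0.82857) = 68.5714 + 3 × 7.5377 = 91.1844

91.18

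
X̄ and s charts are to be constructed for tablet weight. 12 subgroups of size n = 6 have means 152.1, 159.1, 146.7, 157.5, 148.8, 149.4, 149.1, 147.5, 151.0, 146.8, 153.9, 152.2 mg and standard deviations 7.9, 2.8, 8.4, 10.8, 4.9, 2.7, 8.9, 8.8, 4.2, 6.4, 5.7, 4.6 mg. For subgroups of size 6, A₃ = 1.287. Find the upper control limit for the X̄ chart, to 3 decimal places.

X̄̄ = (152.1 + 159.1 + 146.7 + 157.5 + 148.8 + 149.4 + 149.1 + 147.5 + 151.0 + 146.8 + 153.9 + 152.2) / 12 = 151.1750
s̄ = (7.9 + 2.8 + 8.4 + 10.8 + 4.9 + 2.7 + 8.9 + 8.8 + 4.2 + 6.4 + 5.7 + 4.6) / 12 = 6.3417
UCL = X̄̄ + A₃·s̄ = 151.1750 + 1.287 × 6.3417 = 159.3367

159.337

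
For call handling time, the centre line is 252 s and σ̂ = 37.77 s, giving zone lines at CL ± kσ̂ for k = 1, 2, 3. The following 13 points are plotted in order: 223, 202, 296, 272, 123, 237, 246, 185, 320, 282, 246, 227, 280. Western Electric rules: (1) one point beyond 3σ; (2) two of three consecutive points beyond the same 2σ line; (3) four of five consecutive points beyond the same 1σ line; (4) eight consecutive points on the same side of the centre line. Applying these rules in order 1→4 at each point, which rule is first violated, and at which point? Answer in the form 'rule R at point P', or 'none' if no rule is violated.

Zone of each point (C = within 1σ̂, B = 1σ̂–2σ̂, A = 2σ̂–3σ̂, * = beyond 3σ̂; sign = side of CL): 1:-C, 2:-B, 3:+B, 4:+C, 5:-*, 6:-C, 7:-C, 8:-B, 9:+B, 10:+C, 11:-C, 12:-C, 13:+C
Rule 1 (one point beyond the 3σ limits) is satisfied at point 5.

rule 1 at point 5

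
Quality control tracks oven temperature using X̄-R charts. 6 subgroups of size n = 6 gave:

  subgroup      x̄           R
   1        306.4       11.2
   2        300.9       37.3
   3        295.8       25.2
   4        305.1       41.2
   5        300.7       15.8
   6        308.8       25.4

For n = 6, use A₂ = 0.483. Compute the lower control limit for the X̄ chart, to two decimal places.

290.38

X̄̄ = (306.4 + 300.9 + 295.8 + 305.1 + 300.7 + 308.8) / 6 = 1817.7000 / 6 = 302.9500
R̄ = (11.2 + 37.3 + 25.2 + 41.2 + 15.8 + 25.4) / 6 = 156.1000 / 6 = 26.0167
LCL = X̄̄ − A₂·R̄ = 302.9500 − 0.483 × 26.0167 = 290.3839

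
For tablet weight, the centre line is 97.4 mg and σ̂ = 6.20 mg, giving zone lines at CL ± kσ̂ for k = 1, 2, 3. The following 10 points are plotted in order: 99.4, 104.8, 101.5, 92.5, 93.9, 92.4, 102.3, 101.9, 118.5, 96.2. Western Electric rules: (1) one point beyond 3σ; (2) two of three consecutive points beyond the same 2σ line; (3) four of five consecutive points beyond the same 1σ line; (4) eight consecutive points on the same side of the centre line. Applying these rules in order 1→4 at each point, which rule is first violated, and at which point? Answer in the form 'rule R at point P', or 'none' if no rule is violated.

Zone of each point (C = within 1σ̂, B = 1σ̂–2σ̂, A = 2σ̂–3σ̂, * = beyond 3σ̂; sign = side of CL): 1:+C, 2:+B, 3:+C, 4:-C, 5:-C, 6:-C, 7:+C, 8:+C, 9:+*, 10:-C
Rule 1 (one point beyond the 3σ limits) is satisfied at point 9.

rule 1 at point 9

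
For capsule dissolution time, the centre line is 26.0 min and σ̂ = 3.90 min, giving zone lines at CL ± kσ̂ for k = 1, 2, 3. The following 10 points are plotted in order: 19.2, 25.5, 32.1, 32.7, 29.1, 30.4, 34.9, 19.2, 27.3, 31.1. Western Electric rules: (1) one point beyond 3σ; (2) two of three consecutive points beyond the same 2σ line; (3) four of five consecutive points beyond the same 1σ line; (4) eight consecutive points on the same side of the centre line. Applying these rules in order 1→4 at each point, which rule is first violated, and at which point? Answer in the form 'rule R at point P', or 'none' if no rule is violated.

Zone of each point (C = within 1σ̂, B = 1σ̂–2σ̂, A = 2σ̂–3σ̂, * = beyond 3σ̂; sign = side of CL): 1:-B, 2:-C, 3:+B, 4:+B, 5:+C, 6:+B, 7:+A, 8:-B, 9:+C, 10:+B
Rule 3 (four of five consecutive points beyond the same 1σ limit) is satisfied at point 7.

rule 3 at point 7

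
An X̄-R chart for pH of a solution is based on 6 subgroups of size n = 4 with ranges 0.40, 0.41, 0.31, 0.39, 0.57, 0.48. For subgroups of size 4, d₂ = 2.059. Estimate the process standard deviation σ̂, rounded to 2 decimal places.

0.21

R̄ = (0.40 + 0.41 + 0.31 + 0.39 + 0.57 + 0.48) / 6 = 0.4267
σ̂ = R̄ / d₂ = 0.4267 / 2.059 = 0.2072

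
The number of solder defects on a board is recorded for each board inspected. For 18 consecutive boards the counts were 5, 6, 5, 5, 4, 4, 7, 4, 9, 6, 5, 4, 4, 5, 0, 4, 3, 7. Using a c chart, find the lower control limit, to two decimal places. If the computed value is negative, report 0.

c̄ = (5 + 6 + 5 + 5 + 4 + 4 + 7 + 4 + 9 + 6 + 5 + 4 + 4 + 5 + 0 + 4 + 3 + 7) / 18 = 87 / 18 = 4.8333
LCL = c̄ − 3√c̄ = 4.8333 − 3 × 2.1985 = -1.7621 → 0 (cannot be negative)

0.00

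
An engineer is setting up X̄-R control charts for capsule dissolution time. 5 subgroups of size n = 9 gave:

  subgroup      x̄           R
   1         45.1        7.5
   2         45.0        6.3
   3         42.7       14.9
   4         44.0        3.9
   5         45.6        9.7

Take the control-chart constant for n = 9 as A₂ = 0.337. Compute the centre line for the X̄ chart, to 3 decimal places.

X̄̄ = (45.1 + 45.0 + 42.7 + 44.0 + 45.6) / 5 = 222.4000 / 5 = 44.4800
CL = X̄̄ = 44.4800

44.480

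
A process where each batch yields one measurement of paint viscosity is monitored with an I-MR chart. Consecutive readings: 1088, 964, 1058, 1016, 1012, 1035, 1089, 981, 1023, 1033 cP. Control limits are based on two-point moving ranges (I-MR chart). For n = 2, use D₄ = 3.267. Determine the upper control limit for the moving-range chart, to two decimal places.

181.86

Moving ranges: 124, 94, 42, 4, 23, 54, 108, 42, 10; M̄R̄ = 501.0000 / 9 = 55.6667
UCL_MR = D₄·M̄R̄ = 3.267 × 55.6667 = 181.8630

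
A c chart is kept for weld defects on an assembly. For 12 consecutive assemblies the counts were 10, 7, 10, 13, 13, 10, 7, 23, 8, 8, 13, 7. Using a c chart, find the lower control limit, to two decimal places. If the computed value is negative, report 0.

0.91

c̄ = (10 + 7 + 10 + 13 + 13 + 10 + 7 + 23 + 8 + 8 + 13 + 7) / 12 = 129 / 12 = 10.7500
LCL = c̄ − 3√c̄ = 10.7500 − 3 × 3.2787 = 0.9138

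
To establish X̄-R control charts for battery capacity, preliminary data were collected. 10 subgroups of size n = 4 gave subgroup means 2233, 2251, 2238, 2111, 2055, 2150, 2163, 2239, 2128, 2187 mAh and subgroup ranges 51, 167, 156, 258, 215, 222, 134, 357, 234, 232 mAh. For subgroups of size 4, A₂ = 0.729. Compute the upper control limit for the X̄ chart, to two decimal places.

X̄̄ = (2233 + 2251 + 2238 + 2111 + 2055 + 2150 + 2163 + 2239 + 2128 + 2187) / 10 = 21755.0000 / 10 = 2175.5000
R̄ = (51 + 167 + 156 + 258 + 215 + 222 + 134 + 357 + 234 + 232) / 10 = 2026.0000 / 10 = 202.6000
UCL = X̄̄ + A₂·R̄ = 2175.5000 + 0.729 × 202.6000 = 2323.1954

2323.20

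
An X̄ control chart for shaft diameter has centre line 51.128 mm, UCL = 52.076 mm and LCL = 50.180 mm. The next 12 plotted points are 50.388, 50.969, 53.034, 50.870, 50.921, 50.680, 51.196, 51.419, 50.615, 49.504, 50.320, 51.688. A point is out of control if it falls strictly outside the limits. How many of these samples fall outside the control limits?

Compare each point to [50.180, 52.076]: sample 3 = 53.034 > UCL; sample 10 = 49.504 < LCL.

2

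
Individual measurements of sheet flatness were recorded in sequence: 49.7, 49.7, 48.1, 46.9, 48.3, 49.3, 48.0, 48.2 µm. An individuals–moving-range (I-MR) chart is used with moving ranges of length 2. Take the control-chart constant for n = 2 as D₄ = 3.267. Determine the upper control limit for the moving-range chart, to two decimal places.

3.13

Moving ranges: 0.0, 1.6, 1.2, 1.4, 1.0, 1.3, 0.2; M̄R̄ = 6.7000 / 7 = 0.9571
UCL_MR = D₄·M̄R̄ = 3.267 × 0.9571 = 3.1270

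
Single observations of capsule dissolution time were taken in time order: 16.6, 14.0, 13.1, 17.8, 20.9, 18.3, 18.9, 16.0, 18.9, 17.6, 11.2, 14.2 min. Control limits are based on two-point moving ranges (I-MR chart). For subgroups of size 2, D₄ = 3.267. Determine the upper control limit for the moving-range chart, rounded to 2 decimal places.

9.21

Moving ranges: 2.6, 0.9, 4.7, 3.1, 2.6, 0.6, 2.9, 2.9, 1.3, 6.4, 3.0; M̄R̄ = 31.0000 / 11 = 2.8182
UCL_MR = D₄·M̄R̄ = 3.267 × 2.8182 = 9.2070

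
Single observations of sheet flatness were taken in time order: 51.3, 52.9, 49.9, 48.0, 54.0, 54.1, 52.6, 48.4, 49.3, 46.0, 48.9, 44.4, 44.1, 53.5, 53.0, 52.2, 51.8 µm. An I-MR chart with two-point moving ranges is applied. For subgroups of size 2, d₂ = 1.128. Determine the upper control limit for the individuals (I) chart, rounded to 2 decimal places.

X̄ = (51.3 + 52.9 + 49.9 + 48.0 + 54.0 + 54.1 + 52.6 + 48.4 + 49.3 + 46.0 + 48.9 + 44.4 + 44.1 + 53.5 + 53.0 + 52.2 + 51.8) / 17 = 50.2588
Moving ranges: 1.6, 3.0, 1.9, 6.0, 0.1, 1.5, 4.2, 0.9, 3.3, 2.9, 4.5, 0.3, 9.4, 0.5, 0.8, 0.4; M̄R̄ = 41.3000 / 16 = 2.5812
UCL = X̄ + 3·M̄R̄/d₂ = 50.2588 + 3 × 2.5812 / 1.128 = 57.1239

57.12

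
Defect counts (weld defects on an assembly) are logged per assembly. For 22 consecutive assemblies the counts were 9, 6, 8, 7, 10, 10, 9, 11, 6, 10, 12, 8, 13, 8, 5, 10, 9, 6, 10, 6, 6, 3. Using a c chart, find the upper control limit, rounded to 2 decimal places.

c̄ = (9 + 6 + 8 + 7 + 10 + 10 + 9 + 11 + 6 + 10 + 12 + 8 + 13 + 8 + 5 + 10 + 9 + 6 + 10 + 6 + 6 + 3) / 22 = 182 / 22 = 8.2727
UCL = c̄ + 3√c̄ = 8.2727 + 3 × √8.2727 = 8.2727 + 3 × 2.8762 = 16.9014

16.90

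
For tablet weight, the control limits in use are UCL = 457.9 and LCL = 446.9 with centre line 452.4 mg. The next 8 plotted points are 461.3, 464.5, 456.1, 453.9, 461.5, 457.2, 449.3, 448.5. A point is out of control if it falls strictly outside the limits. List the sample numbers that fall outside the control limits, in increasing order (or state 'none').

Compare each point to [446.9, 457.9]: sample 1 = 461.3 > UCL; sample 2 = 464.5 > UCL; sample 5 = 461.5 > UCL.

1, 2, 5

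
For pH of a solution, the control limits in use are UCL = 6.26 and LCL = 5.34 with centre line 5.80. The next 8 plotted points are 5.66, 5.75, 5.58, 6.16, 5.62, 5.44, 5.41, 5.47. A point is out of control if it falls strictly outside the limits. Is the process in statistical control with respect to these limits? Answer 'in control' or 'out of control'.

in control

All 8 points lie within [5.34, 6.26].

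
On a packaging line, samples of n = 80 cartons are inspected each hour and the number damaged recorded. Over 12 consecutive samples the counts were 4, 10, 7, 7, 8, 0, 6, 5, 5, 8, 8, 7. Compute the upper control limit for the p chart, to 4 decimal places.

0.1681

p̄ = Σdᵢ / (k·n) = 75 / (12 × 80) = 0.07812
UCL = p̄ + 3·√(p̄(1−p̄)/n) = 0.07812 + 3 × √(0.07812×0.92188/80) = 0.07812 + 3 × 0.03000 = 0.16814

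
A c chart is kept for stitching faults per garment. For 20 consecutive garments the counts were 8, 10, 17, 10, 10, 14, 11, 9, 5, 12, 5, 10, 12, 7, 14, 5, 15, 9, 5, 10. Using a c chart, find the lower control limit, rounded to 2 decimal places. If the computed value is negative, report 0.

c̄ = (8 + 10 + 17 + 10 + 10 + 14 + 11 + 9 + 5 + 12 + 5 + 10 + 12 + 7 + 14 + 5 + 15 + 9 + 5 + 10) / 20 = 198 / 20 = 9.9000
LCL = c̄ − 3√c̄ = 9.9000 − 3 × 3.1464 = 0.4607

0.46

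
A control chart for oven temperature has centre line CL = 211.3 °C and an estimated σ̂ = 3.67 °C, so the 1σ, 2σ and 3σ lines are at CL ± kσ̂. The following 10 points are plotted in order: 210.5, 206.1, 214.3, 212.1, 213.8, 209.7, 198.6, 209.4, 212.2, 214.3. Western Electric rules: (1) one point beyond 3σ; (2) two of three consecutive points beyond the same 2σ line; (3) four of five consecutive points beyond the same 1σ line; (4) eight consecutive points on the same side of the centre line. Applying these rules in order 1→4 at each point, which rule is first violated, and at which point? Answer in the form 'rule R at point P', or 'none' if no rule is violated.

Zone of each point (C = within 1σ̂, B = 1σ̂–2σ̂, A = 2σ̂–3σ̂, * = beyond 3σ̂; sign = side of CL): 1:-C, 2:-B, 3:+C, 4:+C, 5:+C, 6:-C, 7:-*, 8:-C, 9:+C, 10:+C
Rule 1 (one point beyond the 3σ limits) is satisfied at point 7.

rule 1 at point 7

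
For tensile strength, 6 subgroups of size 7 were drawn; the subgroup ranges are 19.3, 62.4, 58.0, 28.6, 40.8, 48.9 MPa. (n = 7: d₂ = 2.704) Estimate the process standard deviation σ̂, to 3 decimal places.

15.902

R̄ = (19.3 + 62.4 + 58.0 + 28.6 + 40.8 + 48.9) / 6 = 43.0000
σ̂ = R̄ / d₂ = 43.0000 / 2.704 = 15.9024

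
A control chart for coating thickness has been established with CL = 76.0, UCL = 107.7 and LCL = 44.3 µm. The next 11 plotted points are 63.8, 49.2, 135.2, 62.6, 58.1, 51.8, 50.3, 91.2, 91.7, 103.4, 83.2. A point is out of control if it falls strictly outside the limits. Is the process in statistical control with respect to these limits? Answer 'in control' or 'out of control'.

Compare each point to [44.3, 107.7]: sample 3 = 135.2 > UCL.

out of control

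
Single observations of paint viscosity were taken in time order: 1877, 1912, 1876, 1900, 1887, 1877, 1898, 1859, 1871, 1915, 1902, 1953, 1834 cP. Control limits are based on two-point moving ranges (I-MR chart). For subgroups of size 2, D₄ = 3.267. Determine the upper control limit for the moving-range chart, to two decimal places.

Moving ranges: 35, 36, 24, 13, 10, 21, 39, 12, 44, 13, 51, 119; M̄R̄ = 417.0000 / 12 = 34.7500
UCL_MR = D₄·M̄R̄ = 3.267 × 34.7500 = 113.5282

113.53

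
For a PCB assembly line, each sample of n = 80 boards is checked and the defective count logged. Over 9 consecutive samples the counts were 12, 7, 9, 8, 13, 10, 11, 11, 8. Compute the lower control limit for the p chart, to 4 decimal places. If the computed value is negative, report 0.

p̄ = Σdᵢ / (k·n) = 89 / (9 × 80) = 0.12361
LCL = p̄ − 3·√(p̄(1−p̄)/n) = 0.12361 − 3 × 0.03680 = 0.01322

0.0132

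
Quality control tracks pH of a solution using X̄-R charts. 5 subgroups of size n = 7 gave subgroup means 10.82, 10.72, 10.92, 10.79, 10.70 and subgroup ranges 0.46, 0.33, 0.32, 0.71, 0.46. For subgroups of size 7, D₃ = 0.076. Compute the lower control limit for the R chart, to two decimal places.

R̄ = (0.46 + 0.33 + 0.32 + 0.71 + 0.46) / 5 = 2.2800 / 5 = 0.4560
LCL_R = D₃·R̄ = 0.076 × 0.4560 = 0.0347

0.03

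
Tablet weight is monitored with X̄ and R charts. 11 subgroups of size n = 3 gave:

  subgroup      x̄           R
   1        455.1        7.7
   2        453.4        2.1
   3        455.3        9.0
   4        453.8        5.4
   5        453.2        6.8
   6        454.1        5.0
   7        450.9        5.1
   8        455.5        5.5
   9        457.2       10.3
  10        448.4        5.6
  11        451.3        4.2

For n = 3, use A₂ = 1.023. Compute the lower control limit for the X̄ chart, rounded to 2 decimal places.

X̄̄ = (455.1 + 453.4 + 455.3 + 453.8 + 453.2 + 454.1 + 450.9 + 455.5 + 457.2 + 448.4 + 451.3) / 11 = 4988.2000 / 11 = 453.4727
R̄ = (7.7 + 2.1 + 9.0 + 5.4 + 6.8 + 5.0 + 5.1 + 5.5 + 10.3 + 5.6 + 4.2) / 11 = 66.7000 / 11 = 6.0636
LCL = X̄̄ − A₂·R̄ = 453.4727 − 1.023 × 6.0636 = 447.2696

447.27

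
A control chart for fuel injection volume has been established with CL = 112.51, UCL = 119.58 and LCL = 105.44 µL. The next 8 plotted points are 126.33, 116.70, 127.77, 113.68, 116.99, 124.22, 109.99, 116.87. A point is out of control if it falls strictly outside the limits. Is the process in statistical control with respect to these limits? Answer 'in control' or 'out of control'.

Compare each point to [105.44, 119.58]: sample 1 = 126.33 > UCL; sample 3 = 127.77 > UCL; sample 6 = 124.22 > UCL.

out of control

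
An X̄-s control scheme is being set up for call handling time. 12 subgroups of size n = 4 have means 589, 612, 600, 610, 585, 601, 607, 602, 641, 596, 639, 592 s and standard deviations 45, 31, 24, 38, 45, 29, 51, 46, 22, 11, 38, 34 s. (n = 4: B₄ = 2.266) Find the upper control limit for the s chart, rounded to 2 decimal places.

s̄ = (45 + 31 + 24 + 38 + 45 + 29 + 51 + 46 + 22 + 11 + 38 + 34) / 12 = 34.5000
UCL_s = B₄·s̄ = 2.266 × 34.5000 = 78.1770

78.18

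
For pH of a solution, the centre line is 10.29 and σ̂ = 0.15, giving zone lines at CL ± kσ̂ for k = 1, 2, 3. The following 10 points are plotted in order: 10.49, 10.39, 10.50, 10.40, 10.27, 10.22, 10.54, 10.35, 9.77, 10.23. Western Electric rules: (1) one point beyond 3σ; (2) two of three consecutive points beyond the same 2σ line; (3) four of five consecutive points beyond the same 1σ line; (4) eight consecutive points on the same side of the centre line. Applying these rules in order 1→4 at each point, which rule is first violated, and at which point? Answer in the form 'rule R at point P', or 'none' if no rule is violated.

Zone of each point (C = within 1σ̂, B = 1σ̂–2σ̂, A = 2σ̂–3σ̂, * = beyond 3σ̂; sign = side of CL): 1:+B, 2:+C, 3:+B, 4:+C, 5:-C, 6:-C, 7:+B, 8:+C, 9:-*, 10:-C
Rule 1 (one point beyond the 3σ limits) is satisfied at point 9.

rule 1 at point 9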